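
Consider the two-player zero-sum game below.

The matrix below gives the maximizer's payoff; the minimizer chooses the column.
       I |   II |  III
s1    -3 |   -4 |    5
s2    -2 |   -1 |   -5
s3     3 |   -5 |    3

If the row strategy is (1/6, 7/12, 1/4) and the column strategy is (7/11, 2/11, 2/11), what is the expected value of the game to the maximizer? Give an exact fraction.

-169/132

Against (7/11, 2/11, 2/11), each row's expected payoff is s1: -19/11; s2: -26/11; s3: 17/11.
Taking the (1/6, 7/12, 1/4)-weighted average: (1/6)·(-19/11) + (7/12)·(-26/11) + (1/4)·(17/11) = -169/132.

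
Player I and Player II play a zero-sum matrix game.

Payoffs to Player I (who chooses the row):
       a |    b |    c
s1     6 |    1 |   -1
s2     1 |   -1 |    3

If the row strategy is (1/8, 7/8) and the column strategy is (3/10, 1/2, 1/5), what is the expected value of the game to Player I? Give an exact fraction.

49/80

Against (3/10, 1/2, 1/5), each row's expected payoff is s1: 21/10; s2: 2/5.
Taking the (1/8, 7/8)-weighted average: (1/8)·(21/10) + (7/8)·(2/5) = 49/80.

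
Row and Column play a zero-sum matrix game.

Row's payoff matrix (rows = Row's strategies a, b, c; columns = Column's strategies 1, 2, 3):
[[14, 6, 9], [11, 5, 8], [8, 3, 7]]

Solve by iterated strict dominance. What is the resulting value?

Row b is strictly dominated by row a (14>11, 6>5, 9>8); eliminate b.
Column 3 is strictly dominated by 2 for Column (6<9, 3<7); eliminate 3.
Column 1 is strictly dominated by 2 for Column (6<14, 3<8); eliminate 1.
Row c is strictly dominated by row a (6>3); eliminate c.
Only (a, 2) remains, with payoff 6.

6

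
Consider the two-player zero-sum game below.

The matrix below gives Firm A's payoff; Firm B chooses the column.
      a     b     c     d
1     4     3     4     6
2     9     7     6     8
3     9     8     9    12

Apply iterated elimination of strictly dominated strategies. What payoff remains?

Row 1 is strictly dominated by row 2 (9>4, 7>3, 6>4, 8>6); eliminate 1.
Column a is strictly dominated by b for Firm B (7<9, 8<9); eliminate a.
Row 2 is strictly dominated by row 3 (8>7, 9>6, 12>8); eliminate 2.
Column d is strictly dominated by b for Firm B (8<12); eliminate d.
Column c is strictly dominated by b for Firm B (8<9); eliminate c.
Only (3, b) remains, with payoff 8.

8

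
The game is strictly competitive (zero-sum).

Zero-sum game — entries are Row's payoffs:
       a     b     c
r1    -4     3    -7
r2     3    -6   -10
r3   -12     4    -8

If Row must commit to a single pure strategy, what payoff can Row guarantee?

The worst-case payoff for each row is r1: -7, r2: -10, r3: -12.
The best of these is -7.

-7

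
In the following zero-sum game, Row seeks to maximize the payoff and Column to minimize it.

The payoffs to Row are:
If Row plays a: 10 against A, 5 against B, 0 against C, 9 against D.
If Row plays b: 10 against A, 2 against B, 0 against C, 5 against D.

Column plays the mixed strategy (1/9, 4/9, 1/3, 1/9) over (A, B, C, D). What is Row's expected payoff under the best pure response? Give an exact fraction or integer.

a: (10)·(1/9) + (5)·(4/9) + (0)·(1/3) + (9)·(1/9) = 13/3.
b: (10)·(1/9) + (2)·(4/9) + (0)·(1/3) + (5)·(1/9) = 23/9.
The best pure response is a with expected payoff 13/3.

13/3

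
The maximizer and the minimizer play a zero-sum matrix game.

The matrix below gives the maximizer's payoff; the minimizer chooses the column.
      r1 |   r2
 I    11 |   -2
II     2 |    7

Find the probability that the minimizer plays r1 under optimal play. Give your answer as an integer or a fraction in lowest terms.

1/2

Row minima are -2 and 2, so the maximizer's maximin is 2; column maxima are 11 and 7, so the minimizer's minimax is 7. These differ, so the equilibrium is in mixed strategies.
Let the minimizer play r1 with probability q. The maximizer is indifferent when 11q − 2(1−q) = 2q + 7(1−q), giving q = 1/2.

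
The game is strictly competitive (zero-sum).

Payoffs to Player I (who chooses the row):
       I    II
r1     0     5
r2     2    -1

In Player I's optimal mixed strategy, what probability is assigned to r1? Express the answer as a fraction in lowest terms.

3/8

Row minima are 0 and -1, so Player I's maximin is 0; column maxima are 2 and 5, so Player II's minimax is 2. These differ, so the equilibrium is in mixed strategies.
Let Player I play r1 with probability p. Player II is indifferent when 2(1−p) = 5p − (1−p), giving p = 3/8.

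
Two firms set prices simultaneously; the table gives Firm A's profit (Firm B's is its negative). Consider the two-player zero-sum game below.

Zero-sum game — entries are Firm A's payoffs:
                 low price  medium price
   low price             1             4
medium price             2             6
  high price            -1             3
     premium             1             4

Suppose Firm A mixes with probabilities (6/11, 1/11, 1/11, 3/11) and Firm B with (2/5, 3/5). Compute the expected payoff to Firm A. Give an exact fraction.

31/11

Against (2/5, 3/5), each row's expected payoff is low price: 14/5; medium price: 22/5; high price: 7/5; premium: 14/5.
Taking the (6/11, 1/11, 1/11, 3/11)-weighted average: (6/11)·(14/5) + (1/11)·(22/5) + (1/11)·(7/5) + (3/11)·(14/5) = 31/11.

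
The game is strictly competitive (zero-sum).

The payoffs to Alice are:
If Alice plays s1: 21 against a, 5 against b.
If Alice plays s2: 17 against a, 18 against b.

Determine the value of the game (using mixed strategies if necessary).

Row minima are 5 and 17, so Alice's maximin is 17; column maxima are 21 and 18, so Bob's minimax is 18. These differ, so the equilibrium is in mixed strategies.
Let Alice play s1 with probability p. Bob is indifferent when 21p + 17(1−p) = 5p + 18(1−p), giving p = 1/17.
Let Bob play a with probability q. Alice is indifferent when 21q + 5(1−q) = 17q + 18(1−q), giving q = 13/17.
The value is 21·(13/17) + (5)·(4/17) = 293/17.

293/17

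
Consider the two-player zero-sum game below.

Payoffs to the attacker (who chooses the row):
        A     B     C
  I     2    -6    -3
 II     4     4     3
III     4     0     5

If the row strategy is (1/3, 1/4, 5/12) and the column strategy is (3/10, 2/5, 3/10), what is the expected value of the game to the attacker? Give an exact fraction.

23/20

Against (3/10, 2/5, 3/10), each row's expected payoff is I: -27/10; II: 37/10; III: 27/10.
Taking the (1/3, 1/4, 5/12)-weighted average: (1/3)·(-27/10) + (1/4)·(37/10) + (5/12)·(27/10) = 23/20.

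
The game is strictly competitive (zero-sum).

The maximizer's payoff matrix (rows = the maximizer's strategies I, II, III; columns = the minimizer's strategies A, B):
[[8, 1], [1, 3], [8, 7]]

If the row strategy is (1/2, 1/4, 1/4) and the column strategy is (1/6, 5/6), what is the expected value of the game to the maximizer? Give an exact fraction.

85/24

Against (1/6, 5/6), each row's expected payoff is I: 13/6; II: 8/3; III: 43/6.
Taking the (1/2, 1/4, 1/4)-weighted average: (1/2)·(13/6) + (1/4)·(8/3) + (1/4)·(43/6) = 85/24.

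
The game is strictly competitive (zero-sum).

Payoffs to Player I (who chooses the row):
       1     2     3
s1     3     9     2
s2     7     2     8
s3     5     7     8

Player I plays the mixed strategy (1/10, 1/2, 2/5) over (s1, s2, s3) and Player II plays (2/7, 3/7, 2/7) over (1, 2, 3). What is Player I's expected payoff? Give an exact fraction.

Against (2/7, 3/7, 2/7), each row's expected payoff is s1: 37/7; s2: 36/7; s3: 47/7.
Taking the (1/10, 1/2, 2/5)-weighted average: (1/10)·(37/7) + (1/2)·(36/7) + (2/5)·(47/7) = 81/14.

81/14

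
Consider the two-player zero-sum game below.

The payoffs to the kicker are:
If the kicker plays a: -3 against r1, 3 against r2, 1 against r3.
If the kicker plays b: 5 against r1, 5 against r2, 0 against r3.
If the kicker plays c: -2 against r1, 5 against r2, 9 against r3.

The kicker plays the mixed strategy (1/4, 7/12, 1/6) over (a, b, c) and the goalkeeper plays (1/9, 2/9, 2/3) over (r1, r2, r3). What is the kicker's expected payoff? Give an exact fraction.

64/27

Against (1/9, 2/9, 2/3), each row's expected payoff is a: 1; b: 5/3; c: 62/9.
Taking the (1/4, 7/12, 1/6)-weighted average: (1/4)·(1) + (7/12)·(5/3) + (1/6)·(62/9) = 64/27.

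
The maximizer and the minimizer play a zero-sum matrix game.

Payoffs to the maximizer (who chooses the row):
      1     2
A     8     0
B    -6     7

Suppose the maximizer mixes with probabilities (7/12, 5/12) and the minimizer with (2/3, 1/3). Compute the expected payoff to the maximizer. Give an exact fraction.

29/12

Against (2/3, 1/3), each row's expected payoff is A: 16/3; B: -5/3.
Taking the (7/12, 5/12)-weighted average: (7/12)·(16/3) + (5/12)·(-5/3) = 29/12.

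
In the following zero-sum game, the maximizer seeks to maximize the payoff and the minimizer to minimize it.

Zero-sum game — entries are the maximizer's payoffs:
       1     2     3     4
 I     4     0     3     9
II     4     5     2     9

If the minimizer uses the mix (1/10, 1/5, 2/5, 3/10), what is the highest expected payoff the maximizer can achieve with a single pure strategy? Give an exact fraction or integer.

49/10

I: (4)·(1/10) + (0)·(1/5) + (3)·(2/5) + (9)·(3/10) = 43/10.
II: (4)·(1/10) + (5)·(1/5) + (2)·(2/5) + (9)·(3/10) = 49/10.
The best pure response is II with expected payoff 49/10.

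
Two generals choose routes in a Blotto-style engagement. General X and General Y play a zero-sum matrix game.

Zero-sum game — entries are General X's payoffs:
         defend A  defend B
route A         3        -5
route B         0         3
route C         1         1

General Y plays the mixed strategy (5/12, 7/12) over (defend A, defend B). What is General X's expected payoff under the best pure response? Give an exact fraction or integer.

7/4

route A: (3)·(5/12) + (-5)·(7/12) = -5/3.
route B: (0)·(5/12) + (3)·(7/12) = 7/4.
route C: (1)·(5/12) + (1)·(7/12) = 1.
The best pure response is route B with expected payoff 7/4.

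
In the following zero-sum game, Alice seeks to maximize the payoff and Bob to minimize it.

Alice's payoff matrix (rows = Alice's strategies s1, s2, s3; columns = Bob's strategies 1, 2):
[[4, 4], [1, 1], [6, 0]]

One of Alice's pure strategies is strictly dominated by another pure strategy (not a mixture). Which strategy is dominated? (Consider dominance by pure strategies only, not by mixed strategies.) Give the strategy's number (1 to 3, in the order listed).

2

Compare s2 with s1: 4 > 1, 4 > 1.
So s1 strictly dominates s2 for Alice; s2 is strictly dominated.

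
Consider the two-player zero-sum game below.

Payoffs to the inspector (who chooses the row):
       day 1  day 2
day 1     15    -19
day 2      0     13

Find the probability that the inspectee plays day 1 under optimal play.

32/47

Row minima are -19 and 0, so the inspector's maximin is 0; column maxima are 15 and 13, so the inspectee's minimax is 13. These differ, so the equilibrium is in mixed strategies.
Let the inspectee play day 1 with probability q. The inspector is indifferent when 15q − 19(1−q) = 13(1−q), giving q = 32/47.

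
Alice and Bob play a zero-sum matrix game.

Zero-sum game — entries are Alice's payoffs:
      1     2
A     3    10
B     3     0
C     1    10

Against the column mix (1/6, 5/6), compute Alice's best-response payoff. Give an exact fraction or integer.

A: (3)·(1/6) + (10)·(5/6) = 53/6.
B: (3)·(1/6) + (0)·(5/6) = 1/2.
C: (1)·(1/6) + (10)·(5/6) = 17/2.
The best pure response is A with expected payoff 53/6.

53/6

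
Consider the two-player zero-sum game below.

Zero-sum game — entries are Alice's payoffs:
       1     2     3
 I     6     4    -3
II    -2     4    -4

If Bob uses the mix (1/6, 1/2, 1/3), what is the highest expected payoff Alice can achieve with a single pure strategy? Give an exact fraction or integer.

I: (6)·(1/6) + (4)·(1/2) + (-3)·(1/3) = 2.
II: (-2)·(1/6) + (4)·(1/2) + (-4)·(1/3) = 1/3.
The best pure response is I with expected payoff 2.

2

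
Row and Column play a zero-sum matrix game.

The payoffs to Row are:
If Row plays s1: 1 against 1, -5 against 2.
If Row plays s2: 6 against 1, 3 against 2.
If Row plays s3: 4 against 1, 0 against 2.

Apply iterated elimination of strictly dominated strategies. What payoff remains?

Column 1 is strictly dominated by 2 for Column (-5<1, 3<6, 0<4); eliminate 1.
Row s1 is strictly dominated by row s2 (3>-5); eliminate s1.
Row s3 is strictly dominated by row s2 (3>0); eliminate s3.
Only (s2, 2) remains, with payoff 3.

3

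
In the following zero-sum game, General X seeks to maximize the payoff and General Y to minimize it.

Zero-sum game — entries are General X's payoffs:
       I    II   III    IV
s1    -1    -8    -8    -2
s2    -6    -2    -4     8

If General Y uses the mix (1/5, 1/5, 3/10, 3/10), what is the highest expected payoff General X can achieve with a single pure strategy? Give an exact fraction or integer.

s1: (-1)·(1/5) + (-8)·(1/5) + (-8)·(3/10) + (-2)·(3/10) = -24/5.
s2: (-6)·(1/5) + (-2)·(1/5) + (-4)·(3/10) + (8)·(3/10) = -2/5.
The best pure response is s2 with expected payoff -2/5.

-2/5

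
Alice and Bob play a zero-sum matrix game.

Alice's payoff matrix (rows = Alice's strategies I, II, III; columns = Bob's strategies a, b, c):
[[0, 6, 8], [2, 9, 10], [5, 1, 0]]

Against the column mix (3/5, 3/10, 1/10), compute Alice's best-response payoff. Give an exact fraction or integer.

49/10

I: (0)·(3/5) + (6)·(3/10) + (8)·(1/10) = 13/5.
II: (2)·(3/5) + (9)·(3/10) + (10)·(1/10) = 49/10.
III: (5)·(3/5) + (1)·(3/10) + (0)·(1/10) = 33/10.
The best pure response is II with expected payoff 49/10.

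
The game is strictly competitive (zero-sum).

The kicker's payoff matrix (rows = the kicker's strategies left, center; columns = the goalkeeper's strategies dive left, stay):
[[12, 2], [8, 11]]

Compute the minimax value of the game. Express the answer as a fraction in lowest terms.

116/13

Row minima are 2 and 8, so the kicker's maximin is 8; column maxima are 12 and 11, so the goalkeeper's minimax is 11. These differ, so the equilibrium is in mixed strategies.
Let the kicker play left with probability p. The goalkeeper is indifferent when 12p + 8(1−p) = 2p + 11(1−p), giving p = 3/13.
Let the goalkeeper play dive left with probability q. The kicker is indifferent when 12q + 2(1−q) = 8q + 11(1−q), giving q = 9/13.
The value is 12·(9/13) + (2)·(4/13) = 116/13.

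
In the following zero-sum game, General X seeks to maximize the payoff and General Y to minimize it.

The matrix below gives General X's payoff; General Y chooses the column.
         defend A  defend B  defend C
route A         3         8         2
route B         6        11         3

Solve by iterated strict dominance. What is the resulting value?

3

Row route A is strictly dominated by row route B (6>3, 11>8, 3>2); eliminate route A.
Column defend A is strictly dominated by defend C for General Y (3<6); eliminate defend A.
Column defend B is strictly dominated by defend C for General Y (3<11); eliminate defend B.
Only (route B, defend C) remains, with payoff 3.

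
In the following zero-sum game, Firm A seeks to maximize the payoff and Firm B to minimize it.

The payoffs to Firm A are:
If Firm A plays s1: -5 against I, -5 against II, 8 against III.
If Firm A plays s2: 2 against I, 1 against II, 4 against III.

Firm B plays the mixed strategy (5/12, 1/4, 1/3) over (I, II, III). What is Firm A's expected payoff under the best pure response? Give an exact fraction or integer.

s1: (-5)·(5/12) + (-5)·(1/4) + (8)·(1/3) = -2/3.
s2: (2)·(5/12) + (1)·(1/4) + (4)·(1/3) = 29/12.
The best pure response is s2 with expected payoff 29/12.

29/12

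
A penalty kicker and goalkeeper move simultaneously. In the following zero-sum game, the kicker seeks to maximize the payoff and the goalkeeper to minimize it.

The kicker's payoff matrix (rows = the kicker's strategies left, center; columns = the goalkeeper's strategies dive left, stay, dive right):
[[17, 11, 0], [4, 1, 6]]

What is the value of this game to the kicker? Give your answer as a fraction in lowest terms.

Column dive left is strictly dominated by stay for the goalkeeper (it gives the kicker more in every row).
The remaining 2×2 game on (left, center) × (stay, dive right) has no saddle point. Let the kicker play left with probability p; indifference gives 11p + (1−p) = 6(1−p), so p = 5/16.
Similarly the goalkeeper's optimal q on stay is 3/8, and the value is 11·(3/8) + (0)·(5/8) = 33/8.

33/8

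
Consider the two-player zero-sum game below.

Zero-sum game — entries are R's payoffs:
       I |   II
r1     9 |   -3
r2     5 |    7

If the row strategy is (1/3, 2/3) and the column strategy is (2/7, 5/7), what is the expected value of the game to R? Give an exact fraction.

Against (2/7, 5/7), each row's expected payoff is r1: 3/7; r2: 45/7.
Taking the (1/3, 2/3)-weighted average: (1/3)·(3/7) + (2/3)·(45/7) = 31/7.

31/7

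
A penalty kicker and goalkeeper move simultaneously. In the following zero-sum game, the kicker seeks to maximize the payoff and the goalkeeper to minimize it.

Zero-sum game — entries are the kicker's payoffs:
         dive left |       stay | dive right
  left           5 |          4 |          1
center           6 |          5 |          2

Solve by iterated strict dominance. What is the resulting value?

2

Column stay is strictly dominated by dive right for the goalkeeper (1<4, 2<5); eliminate stay.
Column dive left is strictly dominated by dive right for the goalkeeper (1<5, 2<6); eliminate dive left.
Row left is strictly dominated by row center (2>1); eliminate left.
Only (center, dive right) remains, with payoff 2.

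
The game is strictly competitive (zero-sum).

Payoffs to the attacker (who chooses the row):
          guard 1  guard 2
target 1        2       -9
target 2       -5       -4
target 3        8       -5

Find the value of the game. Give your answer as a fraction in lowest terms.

-57/14

Row target 1 is strictly dominated by row target 3, so the attacker never plays it.
The remaining 2×2 game on (target 2, target 3) × (guard 1, guard 2) has no saddle point. Let the attacker play target 2 with probability p; indifference gives −5p + 8(1−p) = −4p − 5(1−p), so p = 13/14.
Similarly the defender's optimal q on guard 1 is 1/14, and the value is -5·(1/14) + (-4)·(13/14) = -57/14.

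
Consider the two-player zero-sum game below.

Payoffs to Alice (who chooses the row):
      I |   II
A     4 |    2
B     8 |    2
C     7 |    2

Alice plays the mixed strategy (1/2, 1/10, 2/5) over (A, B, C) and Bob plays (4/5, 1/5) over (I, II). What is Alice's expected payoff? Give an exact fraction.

Against (4/5, 1/5), each row's expected payoff is A: 18/5; B: 34/5; C: 6.
Taking the (1/2, 1/10, 2/5)-weighted average: (1/2)·(18/5) + (1/10)·(34/5) + (2/5)·(6) = 122/25.

122/25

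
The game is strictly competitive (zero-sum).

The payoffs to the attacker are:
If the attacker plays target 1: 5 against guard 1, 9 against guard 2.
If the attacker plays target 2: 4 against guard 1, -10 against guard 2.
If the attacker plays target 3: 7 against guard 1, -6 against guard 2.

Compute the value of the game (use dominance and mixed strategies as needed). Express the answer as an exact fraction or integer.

93/17

Row target 2 is strictly dominated by row target 3, so the attacker never plays it.
The remaining 2×2 game on (target 1, target 3) × (guard 1, guard 2) has no saddle point. Let the attacker play target 1 with probability p; indifference gives 5p + 7(1−p) = 9p − 6(1−p), so p = 13/17.
Similarly the defender's optimal q on guard 1 is 15/17, and the value is 5·(15/17) + (9)·(2/17) = 93/17.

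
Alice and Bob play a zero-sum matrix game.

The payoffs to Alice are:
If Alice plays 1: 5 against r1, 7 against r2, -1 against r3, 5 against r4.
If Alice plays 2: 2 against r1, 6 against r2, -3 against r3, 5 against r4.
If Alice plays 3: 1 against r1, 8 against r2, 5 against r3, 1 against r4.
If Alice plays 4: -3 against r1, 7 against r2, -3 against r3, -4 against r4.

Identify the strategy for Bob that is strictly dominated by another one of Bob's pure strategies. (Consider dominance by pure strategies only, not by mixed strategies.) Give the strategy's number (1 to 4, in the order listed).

2

Bob prefers columns that give Alice less. Compare r2 with r1: 5 < 7, 2 < 6, 1 < 8, -3 < 7.
So r1 strictly dominates r2 for Bob; r2 is strictly dominated.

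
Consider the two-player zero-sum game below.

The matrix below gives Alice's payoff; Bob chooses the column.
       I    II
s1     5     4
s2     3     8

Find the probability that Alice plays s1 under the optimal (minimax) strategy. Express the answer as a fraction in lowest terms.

5/6

Row minima are 4 and 3, so Alice's maximin is 4; column maxima are 5 and 8, so Bob's minimax is 5. These differ, so the equilibrium is in mixed strategies.
Let Alice play s1 with probability p. Bob is indifferent when 5p + 3(1−p) = 4p + 8(1−p), giving p = 5/6.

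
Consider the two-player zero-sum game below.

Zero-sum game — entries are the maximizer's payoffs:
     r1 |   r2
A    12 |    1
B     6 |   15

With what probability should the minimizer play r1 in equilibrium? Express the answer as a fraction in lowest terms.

7/10

Row minima are 1 and 6, so the maximizer's maximin is 6; column maxima are 12 and 15, so the minimizer's minimax is 12. These differ, so the equilibrium is in mixed strategies.
Let the minimizer play r1 with probability q. The maximizer is indifferent when 12q + (1−q) = 6q + 15(1−q), giving q = 7/10.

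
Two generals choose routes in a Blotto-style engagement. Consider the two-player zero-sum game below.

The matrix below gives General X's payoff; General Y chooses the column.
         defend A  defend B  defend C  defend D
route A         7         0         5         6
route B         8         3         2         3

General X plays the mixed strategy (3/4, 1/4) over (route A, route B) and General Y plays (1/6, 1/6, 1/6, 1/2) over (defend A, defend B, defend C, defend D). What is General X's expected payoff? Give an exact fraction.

Against (1/6, 1/6, 1/6, 1/2), each row's expected payoff is route A: 5; route B: 11/3.
Taking the (3/4, 1/4)-weighted average: (3/4)·(5) + (1/4)·(11/3) = 14/3.

14/3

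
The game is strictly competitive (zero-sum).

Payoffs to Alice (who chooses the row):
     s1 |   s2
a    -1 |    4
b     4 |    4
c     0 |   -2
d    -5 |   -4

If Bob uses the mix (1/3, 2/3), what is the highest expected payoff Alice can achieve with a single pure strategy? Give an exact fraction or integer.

a: (-1)·(1/3) + (4)·(2/3) = 7/3.
b: (4)·(1/3) + (4)·(2/3) = 4.
c: (0)·(1/3) + (-2)·(2/3) = -4/3.
d: (-5)·(1/3) + (-4)·(2/3) = -13/3.
The best pure response is b with expected payoff 4.

4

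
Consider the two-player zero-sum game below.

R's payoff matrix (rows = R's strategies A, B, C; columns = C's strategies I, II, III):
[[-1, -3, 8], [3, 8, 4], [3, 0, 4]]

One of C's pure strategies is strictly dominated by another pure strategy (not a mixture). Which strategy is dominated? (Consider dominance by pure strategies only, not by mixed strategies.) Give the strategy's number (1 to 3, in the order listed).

C prefers columns that give R less. Compare III with I: -1 < 8, 3 < 4, 3 < 4.
So I strictly dominates III for C; III is strictly dominated.

3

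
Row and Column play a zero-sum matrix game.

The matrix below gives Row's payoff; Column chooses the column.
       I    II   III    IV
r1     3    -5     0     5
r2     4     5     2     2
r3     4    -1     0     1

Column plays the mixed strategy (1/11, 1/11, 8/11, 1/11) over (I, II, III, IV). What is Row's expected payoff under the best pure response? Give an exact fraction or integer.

27/11

r1: (3)·(1/11) + (-5)·(1/11) + (0)·(8/11) + (5)·(1/11) = 3/11.
r2: (4)·(1/11) + (5)·(1/11) + (2)·(8/11) + (2)·(1/11) = 27/11.
r3: (4)·(1/11) + (-1)·(1/11) + (0)·(8/11) + (1)·(1/11) = 4/11.
The best pure response is r2 with expected payoff 27/11.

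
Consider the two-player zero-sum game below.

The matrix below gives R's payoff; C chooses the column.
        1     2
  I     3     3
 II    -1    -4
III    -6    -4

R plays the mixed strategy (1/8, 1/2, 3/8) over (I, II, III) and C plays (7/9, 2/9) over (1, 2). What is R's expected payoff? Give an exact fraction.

-61/24

Against (7/9, 2/9), each row's expected payoff is I: 3; II: -5/3; III: -50/9.
Taking the (1/8, 1/2, 3/8)-weighted average: (1/8)·(3) + (1/2)·(-5/3) + (3/8)·(-50/9) = -61/24.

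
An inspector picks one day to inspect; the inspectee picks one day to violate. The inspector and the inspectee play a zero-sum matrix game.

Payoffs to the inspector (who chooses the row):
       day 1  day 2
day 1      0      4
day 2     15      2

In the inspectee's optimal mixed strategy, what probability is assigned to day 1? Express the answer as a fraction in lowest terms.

2/17

Row minima are 0 and 2, so the inspector's maximin is 2; column maxima are 15 and 4, so the inspectee's minimax is 4. These differ, so the equilibrium is in mixed strategies.
Let the inspectee play day 1 with probability q. The inspector is indifferent when 4(1−q) = 15q + 2(1−q), giving q = 2/17.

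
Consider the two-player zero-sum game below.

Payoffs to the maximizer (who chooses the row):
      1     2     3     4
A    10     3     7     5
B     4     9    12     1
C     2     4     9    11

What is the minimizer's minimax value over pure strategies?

The worst case (largest entry) in each column is 1: 10, 2: 9, 3: 12, 4: 11.
The best (smallest) of these is 9.

9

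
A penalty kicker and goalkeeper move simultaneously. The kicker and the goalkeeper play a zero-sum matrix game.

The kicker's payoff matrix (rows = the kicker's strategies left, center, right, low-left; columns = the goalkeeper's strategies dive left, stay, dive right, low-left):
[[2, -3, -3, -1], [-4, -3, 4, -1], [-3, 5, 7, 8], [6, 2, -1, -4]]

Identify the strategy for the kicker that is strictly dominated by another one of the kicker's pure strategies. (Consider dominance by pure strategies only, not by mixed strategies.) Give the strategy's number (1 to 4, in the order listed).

Compare center with right: -3 > -4, 5 > -3, 7 > 4, 8 > -1.
So right strictly dominates center for the kicker; center is strictly dominated.

2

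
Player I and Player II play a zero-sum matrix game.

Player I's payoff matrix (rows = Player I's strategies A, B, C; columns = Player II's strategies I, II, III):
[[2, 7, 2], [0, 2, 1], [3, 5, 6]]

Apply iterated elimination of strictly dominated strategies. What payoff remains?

3

Row B is strictly dominated by row A (2>0, 7>2, 2>1); eliminate B.
Column II is strictly dominated by I for Player II (2<7, 3<5); eliminate II.
Row A is strictly dominated by row C (3>2, 6>2); eliminate A.
Column III is strictly dominated by I for Player II (3<6); eliminate III.
Only (C, I) remains, with payoff 3.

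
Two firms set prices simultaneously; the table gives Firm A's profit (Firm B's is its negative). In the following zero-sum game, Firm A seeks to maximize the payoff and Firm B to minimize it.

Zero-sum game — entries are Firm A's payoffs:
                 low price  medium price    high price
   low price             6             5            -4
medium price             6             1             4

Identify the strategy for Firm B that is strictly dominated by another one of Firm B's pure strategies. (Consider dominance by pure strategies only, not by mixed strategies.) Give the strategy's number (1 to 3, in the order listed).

1

Firm B prefers columns that give Firm A less. Compare low price with medium price: 5 < 6, 1 < 6.
So medium price strictly dominates low price for Firm B; low price is strictly dominated.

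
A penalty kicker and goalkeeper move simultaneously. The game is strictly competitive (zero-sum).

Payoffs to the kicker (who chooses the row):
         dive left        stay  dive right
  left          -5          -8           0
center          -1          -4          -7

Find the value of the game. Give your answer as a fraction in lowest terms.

Column dive left is strictly dominated by stay for the goalkeeper (it gives the kicker more in every row).
The remaining 2×2 game on (left, center) × (stay, dive right) has no saddle point. Let the kicker play left with probability p; indifference gives −8p − 4(1−p) = −7(1−p), so p = 3/11.
Similarly the goalkeeper's optimal q on stay is 7/11, and the value is -8·(7/11) + (0)·(4/11) = -56/11.

-56/11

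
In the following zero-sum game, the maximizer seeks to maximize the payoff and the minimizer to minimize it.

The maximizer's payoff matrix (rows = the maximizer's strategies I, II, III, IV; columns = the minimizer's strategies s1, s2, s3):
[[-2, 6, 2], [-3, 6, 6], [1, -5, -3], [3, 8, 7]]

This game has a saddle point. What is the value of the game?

3

Row minima: -2, -3, -5, 3 → the maximizer's maximin is 3.
Column maxima: 3, 8, 7 → the minimizer's minimax is 3.
They coincide at (IV, s1), so the value is 3.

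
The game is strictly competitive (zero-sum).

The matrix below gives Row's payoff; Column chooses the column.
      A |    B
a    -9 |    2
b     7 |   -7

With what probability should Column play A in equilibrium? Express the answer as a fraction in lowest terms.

Row minima are -9 and -7, so Row's maximin is -7; column maxima are 7 and 2, so Column's minimax is 2. These differ, so the equilibrium is in mixed strategies.
Let Column play A with probability q. Row is indifferent when −9q + 2(1−q) = 7q − 7(1−q), giving q = 9/25.

9/25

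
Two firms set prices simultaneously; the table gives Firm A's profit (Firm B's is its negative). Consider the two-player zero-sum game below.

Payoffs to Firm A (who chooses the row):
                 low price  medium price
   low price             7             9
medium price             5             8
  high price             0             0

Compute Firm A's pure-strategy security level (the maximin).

The worst-case payoff for each row is low price: 7, medium price: 5, high price: 0.
The best of these is 7.

7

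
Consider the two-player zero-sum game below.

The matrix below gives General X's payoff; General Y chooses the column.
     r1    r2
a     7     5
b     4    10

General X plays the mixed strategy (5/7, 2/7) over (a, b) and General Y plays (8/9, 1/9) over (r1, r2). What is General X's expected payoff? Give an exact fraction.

Against (8/9, 1/9), each row's expected payoff is a: 61/9; b: 14/3.
Taking the (5/7, 2/7)-weighted average: (5/7)·(61/9) + (2/7)·(14/3) = 389/63.

389/63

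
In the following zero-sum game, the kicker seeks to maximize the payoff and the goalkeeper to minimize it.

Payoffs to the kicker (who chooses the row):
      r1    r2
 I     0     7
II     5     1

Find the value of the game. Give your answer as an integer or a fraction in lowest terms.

Row minima are 0 and 1, so the kicker's maximin is 1; column maxima are 5 and 7, so the goalkeeper's minimax is 5. These differ, so the equilibrium is in mixed strategies.
Let the kicker play I with probability p. The goalkeeper is indifferent when 5(1−p) = 7p + (1−p), giving p = 4/11.
Let the goalkeeper play r1 with probability q. The kicker is indifferent when 7(1−q) = 5q + (1−q), giving q = 6/11.
The value is 0·(6/11) + (7)·(5/11) = 35/11.

35/11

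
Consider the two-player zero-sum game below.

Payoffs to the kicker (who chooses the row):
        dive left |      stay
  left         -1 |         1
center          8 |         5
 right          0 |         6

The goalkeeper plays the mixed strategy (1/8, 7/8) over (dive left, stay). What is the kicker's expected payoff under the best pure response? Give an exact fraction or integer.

left: (-1)·(1/8) + (1)·(7/8) = 3/4.
center: (8)·(1/8) + (5)·(7/8) = 43/8.
right: (0)·(1/8) + (6)·(7/8) = 21/4.
The best pure response is center with expected payoff 43/8.

43/8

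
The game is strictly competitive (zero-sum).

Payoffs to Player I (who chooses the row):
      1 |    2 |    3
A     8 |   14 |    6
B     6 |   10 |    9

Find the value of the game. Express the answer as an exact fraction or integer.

36/5

Column 2 is strictly dominated by 1 for Player II (it gives Player I more in every row).
The remaining 2×2 game on (A, B) × (1, 3) has no saddle point. Let Player I play A with probability p; indifference gives 8p + 6(1−p) = 6p + 9(1−p), so p = 3/5.
Similarly Player II's optimal q on 1 is 3/5, and the value is 8·(3/5) + (6)·(2/5) = 36/5.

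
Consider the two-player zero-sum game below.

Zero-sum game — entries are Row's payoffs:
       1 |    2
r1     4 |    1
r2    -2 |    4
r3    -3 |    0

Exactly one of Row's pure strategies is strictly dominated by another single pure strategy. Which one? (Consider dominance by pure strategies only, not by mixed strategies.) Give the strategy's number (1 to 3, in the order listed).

Compare r3 with r1: 4 > -3, 1 > 0.
So r1 strictly dominates r3 for Row; r3 is strictly dominated.

3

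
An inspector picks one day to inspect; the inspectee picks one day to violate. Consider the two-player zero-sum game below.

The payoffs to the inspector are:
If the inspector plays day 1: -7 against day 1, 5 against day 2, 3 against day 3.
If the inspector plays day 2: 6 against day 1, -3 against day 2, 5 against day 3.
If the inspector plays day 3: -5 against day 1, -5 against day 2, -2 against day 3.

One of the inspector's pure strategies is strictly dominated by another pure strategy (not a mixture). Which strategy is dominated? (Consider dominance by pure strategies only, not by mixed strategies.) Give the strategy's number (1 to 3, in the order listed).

3

Compare day 3 with day 2: 6 > -5, -3 > -5, 5 > -2.
So day 2 strictly dominates day 3 for the inspector; day 3 is strictly dominated.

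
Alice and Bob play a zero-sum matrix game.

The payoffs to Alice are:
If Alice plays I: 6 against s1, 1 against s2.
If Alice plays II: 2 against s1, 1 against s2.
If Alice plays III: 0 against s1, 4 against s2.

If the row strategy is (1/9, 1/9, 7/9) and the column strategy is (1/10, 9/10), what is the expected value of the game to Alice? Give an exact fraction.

Against (1/10, 9/10), each row's expected payoff is I: 3/2; II: 11/10; III: 18/5.
Taking the (1/9, 1/9, 7/9)-weighted average: (1/9)·(3/2) + (1/9)·(11/10) + (7/9)·(18/5) = 139/45.

139/45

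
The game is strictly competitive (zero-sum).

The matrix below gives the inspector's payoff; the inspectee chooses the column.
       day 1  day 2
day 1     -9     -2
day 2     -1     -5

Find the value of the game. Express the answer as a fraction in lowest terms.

Row minima are -9 and -5, so the inspector's maximin is -5; column maxima are -1 and -2, so the inspectee's minimax is -2. These differ, so the equilibrium is in mixed strategies.
Let the inspector play day 1 with probability p. The inspectee is indifferent when −9p − (1−p) = −2p − 5(1−p), giving p = 4/11.
Let the inspectee play day 1 with probability q. The inspector is indifferent when −9q − 2(1−q) = −q − 5(1−q), giving q = 3/11.
The value is -9·(3/11) + (-2)·(8/11) = -43/11.

-43/11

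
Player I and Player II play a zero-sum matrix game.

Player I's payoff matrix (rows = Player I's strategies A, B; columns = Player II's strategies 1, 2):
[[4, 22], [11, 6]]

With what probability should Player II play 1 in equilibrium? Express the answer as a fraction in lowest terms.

16/23

Row minima are 4 and 6, so Player I's maximin is 6; column maxima are 11 and 22, so Player II's minimax is 11. These differ, so the equilibrium is in mixed strategies.
Let Player II play 1 with probability q. Player I is indifferent when 4q + 22(1−q) = 11q + 6(1−q), giving q = 16/23.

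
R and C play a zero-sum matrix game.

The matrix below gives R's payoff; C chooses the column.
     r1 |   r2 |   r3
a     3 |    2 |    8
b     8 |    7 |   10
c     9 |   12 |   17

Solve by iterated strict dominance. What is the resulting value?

9

Row b is strictly dominated by row c (9>8, 12>7, 17>10); eliminate b.
Row a is strictly dominated by row c (9>3, 12>2, 17>8); eliminate a.
Column r3 is strictly dominated by r1 for C (9<17); eliminate r3.
Column r2 is strictly dominated by r1 for C (9<12); eliminate r2.
Only (c, r1) remains, with payoff 9.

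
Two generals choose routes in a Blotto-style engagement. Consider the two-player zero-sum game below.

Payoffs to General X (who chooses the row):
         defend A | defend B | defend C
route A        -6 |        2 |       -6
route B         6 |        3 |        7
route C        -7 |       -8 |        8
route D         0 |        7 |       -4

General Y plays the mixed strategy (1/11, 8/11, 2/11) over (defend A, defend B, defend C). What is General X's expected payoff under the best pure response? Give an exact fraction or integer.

48/11

route A: (-6)·(1/11) + (2)·(8/11) + (-6)·(2/11) = -2/11.
route B: (6)·(1/11) + (3)·(8/11) + (7)·(2/11) = 4.
route C: (-7)·(1/11) + (-8)·(8/11) + (8)·(2/11) = -5.
route D: (0)·(1/11) + (7)·(8/11) + (-4)·(2/11) = 48/11.
The best pure response is route D with expected payoff 48/11.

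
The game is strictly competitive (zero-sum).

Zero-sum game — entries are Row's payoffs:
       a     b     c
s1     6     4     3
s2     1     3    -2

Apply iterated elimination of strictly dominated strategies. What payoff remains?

3

Column a is strictly dominated by c for Column (3<6, -2<1); eliminate a.
Column b is strictly dominated by c for Column (3<4, -2<3); eliminate b.
Row s2 is strictly dominated by row s1 (3>-2); eliminate s2.
Only (s1, c) remains, with payoff 3.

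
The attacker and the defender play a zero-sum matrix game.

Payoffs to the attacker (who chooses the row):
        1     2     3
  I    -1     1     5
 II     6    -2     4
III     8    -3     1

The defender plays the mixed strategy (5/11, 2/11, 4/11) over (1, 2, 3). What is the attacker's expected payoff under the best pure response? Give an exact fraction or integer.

I: (-1)·(5/11) + (1)·(2/11) + (5)·(4/11) = 17/11.
II: (6)·(5/11) + (-2)·(2/11) + (4)·(4/11) = 42/11.
III: (8)·(5/11) + (-3)·(2/11) + (1)·(4/11) = 38/11.
The best pure response is II with expected payoff 42/11.

42/11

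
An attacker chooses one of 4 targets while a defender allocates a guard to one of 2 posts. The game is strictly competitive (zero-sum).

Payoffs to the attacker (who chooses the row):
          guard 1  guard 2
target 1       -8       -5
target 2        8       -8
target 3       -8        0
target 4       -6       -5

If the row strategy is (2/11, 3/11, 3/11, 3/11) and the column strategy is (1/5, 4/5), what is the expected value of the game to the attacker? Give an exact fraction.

Against (1/5, 4/5), each row's expected payoff is target 1: -28/5; target 2: -24/5; target 3: -8/5; target 4: -26/5.
Taking the (2/11, 3/11, 3/11, 3/11)-weighted average: (2/11)·(-28/5) + (3/11)·(-24/5) + (3/11)·(-8/5) + (3/11)·(-26/5) = -46/11.

-46/11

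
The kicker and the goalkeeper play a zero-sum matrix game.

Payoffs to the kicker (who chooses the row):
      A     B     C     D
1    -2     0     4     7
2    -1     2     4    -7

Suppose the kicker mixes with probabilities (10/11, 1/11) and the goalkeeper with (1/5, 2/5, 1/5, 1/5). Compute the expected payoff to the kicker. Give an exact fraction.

18/11

Against (1/5, 2/5, 1/5, 1/5), each row's expected payoff is 1: 9/5; 2: 0.
Taking the (10/11, 1/11)-weighted average: (10/11)·(9/5) + (1/11)·(0) = 18/11.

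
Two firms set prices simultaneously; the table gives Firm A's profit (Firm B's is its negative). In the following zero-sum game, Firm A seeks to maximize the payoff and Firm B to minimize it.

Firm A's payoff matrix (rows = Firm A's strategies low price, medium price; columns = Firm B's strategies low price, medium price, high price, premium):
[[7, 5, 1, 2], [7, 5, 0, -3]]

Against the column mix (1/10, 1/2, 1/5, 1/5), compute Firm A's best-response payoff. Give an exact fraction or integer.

low price: (7)·(1/10) + (5)·(1/2) + (1)·(1/5) + (2)·(1/5) = 19/5.
medium price: (7)·(1/10) + (5)·(1/2) + (0)·(1/5) + (-3)·(1/5) = 13/5.
The best pure response is low price with expected payoff 19/5.

19/5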